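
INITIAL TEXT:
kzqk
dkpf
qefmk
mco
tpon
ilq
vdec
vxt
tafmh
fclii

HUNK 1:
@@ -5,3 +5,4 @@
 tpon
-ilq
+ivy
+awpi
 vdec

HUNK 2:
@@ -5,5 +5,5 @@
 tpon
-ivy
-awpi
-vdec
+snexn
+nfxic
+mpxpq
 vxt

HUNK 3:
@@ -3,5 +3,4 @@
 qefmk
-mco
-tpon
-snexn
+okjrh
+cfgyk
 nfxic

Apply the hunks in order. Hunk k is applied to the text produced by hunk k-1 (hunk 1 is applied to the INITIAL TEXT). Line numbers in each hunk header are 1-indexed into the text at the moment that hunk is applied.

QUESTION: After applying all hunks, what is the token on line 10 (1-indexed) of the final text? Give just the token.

Answer: fclii

Derivation:
Hunk 1: at line 5 remove [ilq] add [ivy,awpi] -> 11 lines: kzqk dkpf qefmk mco tpon ivy awpi vdec vxt tafmh fclii
Hunk 2: at line 5 remove [ivy,awpi,vdec] add [snexn,nfxic,mpxpq] -> 11 lines: kzqk dkpf qefmk mco tpon snexn nfxic mpxpq vxt tafmh fclii
Hunk 3: at line 3 remove [mco,tpon,snexn] add [okjrh,cfgyk] -> 10 lines: kzqk dkpf qefmk okjrh cfgyk nfxic mpxpq vxt tafmh fclii
Final line 10: fclii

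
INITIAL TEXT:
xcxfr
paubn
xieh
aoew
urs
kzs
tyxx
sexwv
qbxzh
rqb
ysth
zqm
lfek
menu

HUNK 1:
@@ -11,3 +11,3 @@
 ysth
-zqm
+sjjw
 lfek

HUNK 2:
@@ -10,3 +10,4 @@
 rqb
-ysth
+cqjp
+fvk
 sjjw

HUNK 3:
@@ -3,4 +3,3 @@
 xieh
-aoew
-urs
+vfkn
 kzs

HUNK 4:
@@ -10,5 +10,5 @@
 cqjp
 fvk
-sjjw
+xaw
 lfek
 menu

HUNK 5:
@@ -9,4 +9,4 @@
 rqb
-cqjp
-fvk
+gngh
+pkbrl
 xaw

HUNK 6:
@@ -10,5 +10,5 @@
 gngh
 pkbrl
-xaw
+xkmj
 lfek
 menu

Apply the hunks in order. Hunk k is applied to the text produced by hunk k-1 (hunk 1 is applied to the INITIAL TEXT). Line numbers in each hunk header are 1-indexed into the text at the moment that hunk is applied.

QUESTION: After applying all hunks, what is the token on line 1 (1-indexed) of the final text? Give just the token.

Answer: xcxfr

Derivation:
Hunk 1: at line 11 remove [zqm] add [sjjw] -> 14 lines: xcxfr paubn xieh aoew urs kzs tyxx sexwv qbxzh rqb ysth sjjw lfek menu
Hunk 2: at line 10 remove [ysth] add [cqjp,fvk] -> 15 lines: xcxfr paubn xieh aoew urs kzs tyxx sexwv qbxzh rqb cqjp fvk sjjw lfek menu
Hunk 3: at line 3 remove [aoew,urs] add [vfkn] -> 14 lines: xcxfr paubn xieh vfkn kzs tyxx sexwv qbxzh rqb cqjp fvk sjjw lfek menu
Hunk 4: at line 10 remove [sjjw] add [xaw] -> 14 lines: xcxfr paubn xieh vfkn kzs tyxx sexwv qbxzh rqb cqjp fvk xaw lfek menu
Hunk 5: at line 9 remove [cqjp,fvk] add [gngh,pkbrl] -> 14 lines: xcxfr paubn xieh vfkn kzs tyxx sexwv qbxzh rqb gngh pkbrl xaw lfek menu
Hunk 6: at line 10 remove [xaw] add [xkmj] -> 14 lines: xcxfr paubn xieh vfkn kzs tyxx sexwv qbxzh rqb gngh pkbrl xkmj lfek menu
Final line 1: xcxfr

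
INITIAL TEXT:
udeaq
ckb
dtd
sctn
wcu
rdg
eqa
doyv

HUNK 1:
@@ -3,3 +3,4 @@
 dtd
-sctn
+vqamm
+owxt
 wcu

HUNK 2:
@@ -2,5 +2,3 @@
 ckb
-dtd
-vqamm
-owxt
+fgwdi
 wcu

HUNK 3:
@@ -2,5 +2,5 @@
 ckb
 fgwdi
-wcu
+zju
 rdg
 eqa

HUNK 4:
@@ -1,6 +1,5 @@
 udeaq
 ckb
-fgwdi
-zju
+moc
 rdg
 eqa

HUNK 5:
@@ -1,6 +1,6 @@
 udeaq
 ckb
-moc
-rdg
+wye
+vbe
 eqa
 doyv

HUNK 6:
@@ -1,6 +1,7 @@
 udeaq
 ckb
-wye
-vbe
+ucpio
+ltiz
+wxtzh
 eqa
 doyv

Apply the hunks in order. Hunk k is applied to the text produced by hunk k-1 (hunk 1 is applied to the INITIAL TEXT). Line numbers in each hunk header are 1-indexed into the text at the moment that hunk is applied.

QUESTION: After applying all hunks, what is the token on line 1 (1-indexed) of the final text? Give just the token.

Hunk 1: at line 3 remove [sctn] add [vqamm,owxt] -> 9 lines: udeaq ckb dtd vqamm owxt wcu rdg eqa doyv
Hunk 2: at line 2 remove [dtd,vqamm,owxt] add [fgwdi] -> 7 lines: udeaq ckb fgwdi wcu rdg eqa doyv
Hunk 3: at line 2 remove [wcu] add [zju] -> 7 lines: udeaq ckb fgwdi zju rdg eqa doyv
Hunk 4: at line 1 remove [fgwdi,zju] add [moc] -> 6 lines: udeaq ckb moc rdg eqa doyv
Hunk 5: at line 1 remove [moc,rdg] add [wye,vbe] -> 6 lines: udeaq ckb wye vbe eqa doyv
Hunk 6: at line 1 remove [wye,vbe] add [ucpio,ltiz,wxtzh] -> 7 lines: udeaq ckb ucpio ltiz wxtzh eqa doyv
Final line 1: udeaq

Answer: udeaq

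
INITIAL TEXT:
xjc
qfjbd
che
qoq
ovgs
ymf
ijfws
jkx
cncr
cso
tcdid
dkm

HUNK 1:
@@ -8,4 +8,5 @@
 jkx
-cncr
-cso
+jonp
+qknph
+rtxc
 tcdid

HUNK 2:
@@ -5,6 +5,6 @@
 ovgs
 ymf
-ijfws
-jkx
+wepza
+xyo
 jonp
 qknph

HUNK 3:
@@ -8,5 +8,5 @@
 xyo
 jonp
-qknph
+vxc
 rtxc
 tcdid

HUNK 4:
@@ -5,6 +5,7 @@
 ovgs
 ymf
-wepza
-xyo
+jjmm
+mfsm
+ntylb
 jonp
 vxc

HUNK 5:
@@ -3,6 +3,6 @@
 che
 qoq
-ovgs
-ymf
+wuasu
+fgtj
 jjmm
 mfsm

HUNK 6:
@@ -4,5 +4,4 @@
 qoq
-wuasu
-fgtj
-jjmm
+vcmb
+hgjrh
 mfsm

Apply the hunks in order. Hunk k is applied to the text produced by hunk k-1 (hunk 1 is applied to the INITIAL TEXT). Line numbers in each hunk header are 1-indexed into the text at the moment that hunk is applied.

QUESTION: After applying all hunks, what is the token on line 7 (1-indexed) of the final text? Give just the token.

Answer: mfsm

Derivation:
Hunk 1: at line 8 remove [cncr,cso] add [jonp,qknph,rtxc] -> 13 lines: xjc qfjbd che qoq ovgs ymf ijfws jkx jonp qknph rtxc tcdid dkm
Hunk 2: at line 5 remove [ijfws,jkx] add [wepza,xyo] -> 13 lines: xjc qfjbd che qoq ovgs ymf wepza xyo jonp qknph rtxc tcdid dkm
Hunk 3: at line 8 remove [qknph] add [vxc] -> 13 lines: xjc qfjbd che qoq ovgs ymf wepza xyo jonp vxc rtxc tcdid dkm
Hunk 4: at line 5 remove [wepza,xyo] add [jjmm,mfsm,ntylb] -> 14 lines: xjc qfjbd che qoq ovgs ymf jjmm mfsm ntylb jonp vxc rtxc tcdid dkm
Hunk 5: at line 3 remove [ovgs,ymf] add [wuasu,fgtj] -> 14 lines: xjc qfjbd che qoq wuasu fgtj jjmm mfsm ntylb jonp vxc rtxc tcdid dkm
Hunk 6: at line 4 remove [wuasu,fgtj,jjmm] add [vcmb,hgjrh] -> 13 lines: xjc qfjbd che qoq vcmb hgjrh mfsm ntylb jonp vxc rtxc tcdid dkm
Final line 7: mfsm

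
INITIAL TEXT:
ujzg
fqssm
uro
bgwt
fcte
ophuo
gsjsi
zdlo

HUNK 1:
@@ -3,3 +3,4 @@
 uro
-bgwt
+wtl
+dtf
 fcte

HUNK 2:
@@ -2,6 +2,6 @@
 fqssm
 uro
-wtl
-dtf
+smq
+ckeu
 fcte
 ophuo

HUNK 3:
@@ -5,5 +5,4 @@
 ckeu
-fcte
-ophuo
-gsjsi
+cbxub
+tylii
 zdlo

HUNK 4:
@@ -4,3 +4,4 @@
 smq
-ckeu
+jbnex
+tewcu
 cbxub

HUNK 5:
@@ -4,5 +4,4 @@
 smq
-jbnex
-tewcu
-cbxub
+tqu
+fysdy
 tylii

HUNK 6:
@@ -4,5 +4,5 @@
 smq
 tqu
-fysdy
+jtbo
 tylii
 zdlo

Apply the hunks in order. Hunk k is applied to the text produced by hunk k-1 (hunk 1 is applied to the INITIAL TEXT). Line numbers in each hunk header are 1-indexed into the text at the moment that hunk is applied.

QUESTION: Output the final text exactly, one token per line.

Answer: ujzg
fqssm
uro
smq
tqu
jtbo
tylii
zdlo

Derivation:
Hunk 1: at line 3 remove [bgwt] add [wtl,dtf] -> 9 lines: ujzg fqssm uro wtl dtf fcte ophuo gsjsi zdlo
Hunk 2: at line 2 remove [wtl,dtf] add [smq,ckeu] -> 9 lines: ujzg fqssm uro smq ckeu fcte ophuo gsjsi zdlo
Hunk 3: at line 5 remove [fcte,ophuo,gsjsi] add [cbxub,tylii] -> 8 lines: ujzg fqssm uro smq ckeu cbxub tylii zdlo
Hunk 4: at line 4 remove [ckeu] add [jbnex,tewcu] -> 9 lines: ujzg fqssm uro smq jbnex tewcu cbxub tylii zdlo
Hunk 5: at line 4 remove [jbnex,tewcu,cbxub] add [tqu,fysdy] -> 8 lines: ujzg fqssm uro smq tqu fysdy tylii zdlo
Hunk 6: at line 4 remove [fysdy] add [jtbo] -> 8 lines: ujzg fqssm uro smq tqu jtbo tylii zdlo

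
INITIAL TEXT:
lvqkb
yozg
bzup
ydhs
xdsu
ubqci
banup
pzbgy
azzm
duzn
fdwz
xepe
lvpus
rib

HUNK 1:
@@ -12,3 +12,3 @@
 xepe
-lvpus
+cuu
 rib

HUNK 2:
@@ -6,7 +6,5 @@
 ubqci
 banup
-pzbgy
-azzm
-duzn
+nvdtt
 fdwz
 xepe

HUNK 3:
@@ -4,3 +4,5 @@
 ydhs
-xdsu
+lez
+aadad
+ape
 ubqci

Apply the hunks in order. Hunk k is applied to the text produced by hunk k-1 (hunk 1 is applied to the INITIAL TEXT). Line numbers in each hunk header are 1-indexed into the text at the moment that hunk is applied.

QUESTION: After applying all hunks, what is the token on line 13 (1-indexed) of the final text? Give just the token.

Hunk 1: at line 12 remove [lvpus] add [cuu] -> 14 lines: lvqkb yozg bzup ydhs xdsu ubqci banup pzbgy azzm duzn fdwz xepe cuu rib
Hunk 2: at line 6 remove [pzbgy,azzm,duzn] add [nvdtt] -> 12 lines: lvqkb yozg bzup ydhs xdsu ubqci banup nvdtt fdwz xepe cuu rib
Hunk 3: at line 4 remove [xdsu] add [lez,aadad,ape] -> 14 lines: lvqkb yozg bzup ydhs lez aadad ape ubqci banup nvdtt fdwz xepe cuu rib
Final line 13: cuu

Answer: cuu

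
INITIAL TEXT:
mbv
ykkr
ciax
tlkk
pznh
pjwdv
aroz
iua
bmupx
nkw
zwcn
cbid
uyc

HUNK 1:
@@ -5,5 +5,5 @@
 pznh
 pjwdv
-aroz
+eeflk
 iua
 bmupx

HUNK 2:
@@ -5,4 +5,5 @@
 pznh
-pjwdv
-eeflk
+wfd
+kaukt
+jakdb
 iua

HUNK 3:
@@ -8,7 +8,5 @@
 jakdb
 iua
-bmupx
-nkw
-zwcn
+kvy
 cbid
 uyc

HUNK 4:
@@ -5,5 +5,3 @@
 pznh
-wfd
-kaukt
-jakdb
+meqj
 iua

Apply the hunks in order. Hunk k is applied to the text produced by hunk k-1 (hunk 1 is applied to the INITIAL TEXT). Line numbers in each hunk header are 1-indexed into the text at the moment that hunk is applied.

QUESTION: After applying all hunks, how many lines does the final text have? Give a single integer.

Answer: 10

Derivation:
Hunk 1: at line 5 remove [aroz] add [eeflk] -> 13 lines: mbv ykkr ciax tlkk pznh pjwdv eeflk iua bmupx nkw zwcn cbid uyc
Hunk 2: at line 5 remove [pjwdv,eeflk] add [wfd,kaukt,jakdb] -> 14 lines: mbv ykkr ciax tlkk pznh wfd kaukt jakdb iua bmupx nkw zwcn cbid uyc
Hunk 3: at line 8 remove [bmupx,nkw,zwcn] add [kvy] -> 12 lines: mbv ykkr ciax tlkk pznh wfd kaukt jakdb iua kvy cbid uyc
Hunk 4: at line 5 remove [wfd,kaukt,jakdb] add [meqj] -> 10 lines: mbv ykkr ciax tlkk pznh meqj iua kvy cbid uyc
Final line count: 10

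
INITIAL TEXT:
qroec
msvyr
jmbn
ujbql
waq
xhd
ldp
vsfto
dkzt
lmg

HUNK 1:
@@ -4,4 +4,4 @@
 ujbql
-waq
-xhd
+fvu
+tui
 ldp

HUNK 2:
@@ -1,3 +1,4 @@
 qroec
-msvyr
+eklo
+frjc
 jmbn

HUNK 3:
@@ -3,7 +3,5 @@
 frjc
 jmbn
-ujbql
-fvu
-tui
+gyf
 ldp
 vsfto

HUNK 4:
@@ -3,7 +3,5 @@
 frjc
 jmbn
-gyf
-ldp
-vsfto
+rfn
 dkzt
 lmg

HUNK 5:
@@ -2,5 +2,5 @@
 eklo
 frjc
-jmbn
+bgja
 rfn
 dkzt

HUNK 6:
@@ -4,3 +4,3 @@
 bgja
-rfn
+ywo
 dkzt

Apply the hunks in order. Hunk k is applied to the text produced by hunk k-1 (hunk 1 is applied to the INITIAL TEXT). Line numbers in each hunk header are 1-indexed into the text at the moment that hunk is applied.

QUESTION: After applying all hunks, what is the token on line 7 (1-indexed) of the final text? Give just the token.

Answer: lmg

Derivation:
Hunk 1: at line 4 remove [waq,xhd] add [fvu,tui] -> 10 lines: qroec msvyr jmbn ujbql fvu tui ldp vsfto dkzt lmg
Hunk 2: at line 1 remove [msvyr] add [eklo,frjc] -> 11 lines: qroec eklo frjc jmbn ujbql fvu tui ldp vsfto dkzt lmg
Hunk 3: at line 3 remove [ujbql,fvu,tui] add [gyf] -> 9 lines: qroec eklo frjc jmbn gyf ldp vsfto dkzt lmg
Hunk 4: at line 3 remove [gyf,ldp,vsfto] add [rfn] -> 7 lines: qroec eklo frjc jmbn rfn dkzt lmg
Hunk 5: at line 2 remove [jmbn] add [bgja] -> 7 lines: qroec eklo frjc bgja rfn dkzt lmg
Hunk 6: at line 4 remove [rfn] add [ywo] -> 7 lines: qroec eklo frjc bgja ywo dkzt lmg
Final line 7: lmg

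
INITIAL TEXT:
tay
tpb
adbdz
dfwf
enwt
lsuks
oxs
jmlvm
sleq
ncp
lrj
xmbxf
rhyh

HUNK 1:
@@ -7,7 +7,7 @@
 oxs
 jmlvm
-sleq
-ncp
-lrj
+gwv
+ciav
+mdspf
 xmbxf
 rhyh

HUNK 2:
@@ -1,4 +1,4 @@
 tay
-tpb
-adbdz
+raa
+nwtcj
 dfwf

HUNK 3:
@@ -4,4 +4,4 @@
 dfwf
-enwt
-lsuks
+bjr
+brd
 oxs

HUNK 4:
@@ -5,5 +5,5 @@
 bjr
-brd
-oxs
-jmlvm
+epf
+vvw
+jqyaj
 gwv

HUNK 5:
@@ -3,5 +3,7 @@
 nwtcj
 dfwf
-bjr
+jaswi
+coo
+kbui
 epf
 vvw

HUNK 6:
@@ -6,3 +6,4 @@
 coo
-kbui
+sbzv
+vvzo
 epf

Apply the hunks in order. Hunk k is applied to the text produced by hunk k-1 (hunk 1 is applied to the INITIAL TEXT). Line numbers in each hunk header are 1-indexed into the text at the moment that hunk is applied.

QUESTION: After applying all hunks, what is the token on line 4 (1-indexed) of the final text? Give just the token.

Answer: dfwf

Derivation:
Hunk 1: at line 7 remove [sleq,ncp,lrj] add [gwv,ciav,mdspf] -> 13 lines: tay tpb adbdz dfwf enwt lsuks oxs jmlvm gwv ciav mdspf xmbxf rhyh
Hunk 2: at line 1 remove [tpb,adbdz] add [raa,nwtcj] -> 13 lines: tay raa nwtcj dfwf enwt lsuks oxs jmlvm gwv ciav mdspf xmbxf rhyh
Hunk 3: at line 4 remove [enwt,lsuks] add [bjr,brd] -> 13 lines: tay raa nwtcj dfwf bjr brd oxs jmlvm gwv ciav mdspf xmbxf rhyh
Hunk 4: at line 5 remove [brd,oxs,jmlvm] add [epf,vvw,jqyaj] -> 13 lines: tay raa nwtcj dfwf bjr epf vvw jqyaj gwv ciav mdspf xmbxf rhyh
Hunk 5: at line 3 remove [bjr] add [jaswi,coo,kbui] -> 15 lines: tay raa nwtcj dfwf jaswi coo kbui epf vvw jqyaj gwv ciav mdspf xmbxf rhyh
Hunk 6: at line 6 remove [kbui] add [sbzv,vvzo] -> 16 lines: tay raa nwtcj dfwf jaswi coo sbzv vvzo epf vvw jqyaj gwv ciav mdspf xmbxf rhyh
Final line 4: dfwf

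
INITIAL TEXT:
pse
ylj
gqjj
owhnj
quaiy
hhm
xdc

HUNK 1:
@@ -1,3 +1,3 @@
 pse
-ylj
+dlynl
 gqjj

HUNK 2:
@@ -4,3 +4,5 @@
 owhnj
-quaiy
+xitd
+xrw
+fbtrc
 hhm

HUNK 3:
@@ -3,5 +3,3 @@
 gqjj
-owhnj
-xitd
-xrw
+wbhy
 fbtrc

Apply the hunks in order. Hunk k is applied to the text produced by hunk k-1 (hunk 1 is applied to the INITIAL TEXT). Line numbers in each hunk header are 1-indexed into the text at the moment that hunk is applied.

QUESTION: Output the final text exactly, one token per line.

Answer: pse
dlynl
gqjj
wbhy
fbtrc
hhm
xdc

Derivation:
Hunk 1: at line 1 remove [ylj] add [dlynl] -> 7 lines: pse dlynl gqjj owhnj quaiy hhm xdc
Hunk 2: at line 4 remove [quaiy] add [xitd,xrw,fbtrc] -> 9 lines: pse dlynl gqjj owhnj xitd xrw fbtrc hhm xdc
Hunk 3: at line 3 remove [owhnj,xitd,xrw] add [wbhy] -> 7 lines: pse dlynl gqjj wbhy fbtrc hhm xdc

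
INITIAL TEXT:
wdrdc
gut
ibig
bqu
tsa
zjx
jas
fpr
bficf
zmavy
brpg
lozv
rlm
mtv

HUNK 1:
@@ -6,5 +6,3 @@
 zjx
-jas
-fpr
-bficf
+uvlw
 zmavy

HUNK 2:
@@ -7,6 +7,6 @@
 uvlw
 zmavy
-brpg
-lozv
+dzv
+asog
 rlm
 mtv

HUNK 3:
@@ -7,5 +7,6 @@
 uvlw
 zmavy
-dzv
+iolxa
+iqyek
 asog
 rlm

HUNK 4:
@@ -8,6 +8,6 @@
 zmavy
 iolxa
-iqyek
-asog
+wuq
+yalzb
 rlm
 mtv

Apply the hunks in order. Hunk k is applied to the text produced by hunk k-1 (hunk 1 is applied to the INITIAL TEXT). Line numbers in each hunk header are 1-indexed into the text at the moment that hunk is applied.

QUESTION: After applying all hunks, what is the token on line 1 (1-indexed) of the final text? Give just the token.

Answer: wdrdc

Derivation:
Hunk 1: at line 6 remove [jas,fpr,bficf] add [uvlw] -> 12 lines: wdrdc gut ibig bqu tsa zjx uvlw zmavy brpg lozv rlm mtv
Hunk 2: at line 7 remove [brpg,lozv] add [dzv,asog] -> 12 lines: wdrdc gut ibig bqu tsa zjx uvlw zmavy dzv asog rlm mtv
Hunk 3: at line 7 remove [dzv] add [iolxa,iqyek] -> 13 lines: wdrdc gut ibig bqu tsa zjx uvlw zmavy iolxa iqyek asog rlm mtv
Hunk 4: at line 8 remove [iqyek,asog] add [wuq,yalzb] -> 13 lines: wdrdc gut ibig bqu tsa zjx uvlw zmavy iolxa wuq yalzb rlm mtv
Final line 1: wdrdc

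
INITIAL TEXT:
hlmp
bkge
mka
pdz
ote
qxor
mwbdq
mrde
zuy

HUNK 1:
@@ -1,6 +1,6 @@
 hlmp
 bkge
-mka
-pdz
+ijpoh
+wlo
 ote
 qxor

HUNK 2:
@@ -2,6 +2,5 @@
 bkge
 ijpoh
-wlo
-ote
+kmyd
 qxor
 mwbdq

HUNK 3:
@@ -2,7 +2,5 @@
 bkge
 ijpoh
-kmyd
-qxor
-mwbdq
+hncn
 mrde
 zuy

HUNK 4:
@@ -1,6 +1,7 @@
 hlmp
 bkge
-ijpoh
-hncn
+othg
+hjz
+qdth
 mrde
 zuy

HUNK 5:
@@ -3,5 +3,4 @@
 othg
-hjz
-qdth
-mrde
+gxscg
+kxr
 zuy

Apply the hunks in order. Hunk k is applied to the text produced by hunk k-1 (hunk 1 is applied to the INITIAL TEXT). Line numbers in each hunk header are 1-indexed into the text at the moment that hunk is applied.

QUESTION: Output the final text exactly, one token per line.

Hunk 1: at line 1 remove [mka,pdz] add [ijpoh,wlo] -> 9 lines: hlmp bkge ijpoh wlo ote qxor mwbdq mrde zuy
Hunk 2: at line 2 remove [wlo,ote] add [kmyd] -> 8 lines: hlmp bkge ijpoh kmyd qxor mwbdq mrde zuy
Hunk 3: at line 2 remove [kmyd,qxor,mwbdq] add [hncn] -> 6 lines: hlmp bkge ijpoh hncn mrde zuy
Hunk 4: at line 1 remove [ijpoh,hncn] add [othg,hjz,qdth] -> 7 lines: hlmp bkge othg hjz qdth mrde zuy
Hunk 5: at line 3 remove [hjz,qdth,mrde] add [gxscg,kxr] -> 6 lines: hlmp bkge othg gxscg kxr zuy

Answer: hlmp
bkge
othg
gxscg
kxr
zuy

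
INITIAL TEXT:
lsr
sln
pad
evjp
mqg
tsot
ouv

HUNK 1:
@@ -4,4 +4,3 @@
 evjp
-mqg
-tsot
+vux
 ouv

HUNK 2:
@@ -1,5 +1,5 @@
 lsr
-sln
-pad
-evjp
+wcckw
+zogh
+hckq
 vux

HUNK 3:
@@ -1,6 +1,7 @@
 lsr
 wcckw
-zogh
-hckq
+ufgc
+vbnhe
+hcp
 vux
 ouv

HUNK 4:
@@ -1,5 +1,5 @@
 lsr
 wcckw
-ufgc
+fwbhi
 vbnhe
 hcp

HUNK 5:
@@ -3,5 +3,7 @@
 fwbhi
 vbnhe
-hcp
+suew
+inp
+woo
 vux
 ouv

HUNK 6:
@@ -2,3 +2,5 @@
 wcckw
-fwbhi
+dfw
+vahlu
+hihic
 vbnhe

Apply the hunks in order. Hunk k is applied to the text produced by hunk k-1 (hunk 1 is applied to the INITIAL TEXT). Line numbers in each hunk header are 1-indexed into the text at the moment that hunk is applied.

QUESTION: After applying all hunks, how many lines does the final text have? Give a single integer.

Hunk 1: at line 4 remove [mqg,tsot] add [vux] -> 6 lines: lsr sln pad evjp vux ouv
Hunk 2: at line 1 remove [sln,pad,evjp] add [wcckw,zogh,hckq] -> 6 lines: lsr wcckw zogh hckq vux ouv
Hunk 3: at line 1 remove [zogh,hckq] add [ufgc,vbnhe,hcp] -> 7 lines: lsr wcckw ufgc vbnhe hcp vux ouv
Hunk 4: at line 1 remove [ufgc] add [fwbhi] -> 7 lines: lsr wcckw fwbhi vbnhe hcp vux ouv
Hunk 5: at line 3 remove [hcp] add [suew,inp,woo] -> 9 lines: lsr wcckw fwbhi vbnhe suew inp woo vux ouv
Hunk 6: at line 2 remove [fwbhi] add [dfw,vahlu,hihic] -> 11 lines: lsr wcckw dfw vahlu hihic vbnhe suew inp woo vux ouv
Final line count: 11

Answer: 11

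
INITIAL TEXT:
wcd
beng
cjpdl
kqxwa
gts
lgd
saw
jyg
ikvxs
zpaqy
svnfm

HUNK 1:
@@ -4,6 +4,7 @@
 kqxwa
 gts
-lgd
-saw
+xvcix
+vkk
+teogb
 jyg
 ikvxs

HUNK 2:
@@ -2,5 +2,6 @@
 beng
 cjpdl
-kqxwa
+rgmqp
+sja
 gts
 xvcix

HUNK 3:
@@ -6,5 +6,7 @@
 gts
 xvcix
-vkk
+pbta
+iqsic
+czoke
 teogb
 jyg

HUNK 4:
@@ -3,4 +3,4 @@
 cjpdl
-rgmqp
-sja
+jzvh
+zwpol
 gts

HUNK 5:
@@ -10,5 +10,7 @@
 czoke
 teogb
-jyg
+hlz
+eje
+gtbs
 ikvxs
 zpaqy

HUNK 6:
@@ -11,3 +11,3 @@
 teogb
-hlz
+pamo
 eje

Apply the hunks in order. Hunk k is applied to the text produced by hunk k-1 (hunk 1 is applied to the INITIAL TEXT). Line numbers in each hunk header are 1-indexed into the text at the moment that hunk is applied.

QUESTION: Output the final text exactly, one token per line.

Answer: wcd
beng
cjpdl
jzvh
zwpol
gts
xvcix
pbta
iqsic
czoke
teogb
pamo
eje
gtbs
ikvxs
zpaqy
svnfm

Derivation:
Hunk 1: at line 4 remove [lgd,saw] add [xvcix,vkk,teogb] -> 12 lines: wcd beng cjpdl kqxwa gts xvcix vkk teogb jyg ikvxs zpaqy svnfm
Hunk 2: at line 2 remove [kqxwa] add [rgmqp,sja] -> 13 lines: wcd beng cjpdl rgmqp sja gts xvcix vkk teogb jyg ikvxs zpaqy svnfm
Hunk 3: at line 6 remove [vkk] add [pbta,iqsic,czoke] -> 15 lines: wcd beng cjpdl rgmqp sja gts xvcix pbta iqsic czoke teogb jyg ikvxs zpaqy svnfm
Hunk 4: at line 3 remove [rgmqp,sja] add [jzvh,zwpol] -> 15 lines: wcd beng cjpdl jzvh zwpol gts xvcix pbta iqsic czoke teogb jyg ikvxs zpaqy svnfm
Hunk 5: at line 10 remove [jyg] add [hlz,eje,gtbs] -> 17 lines: wcd beng cjpdl jzvh zwpol gts xvcix pbta iqsic czoke teogb hlz eje gtbs ikvxs zpaqy svnfm
Hunk 6: at line 11 remove [hlz] add [pamo] -> 17 lines: wcd beng cjpdl jzvh zwpol gts xvcix pbta iqsic czoke teogb pamo eje gtbs ikvxs zpaqy svnfm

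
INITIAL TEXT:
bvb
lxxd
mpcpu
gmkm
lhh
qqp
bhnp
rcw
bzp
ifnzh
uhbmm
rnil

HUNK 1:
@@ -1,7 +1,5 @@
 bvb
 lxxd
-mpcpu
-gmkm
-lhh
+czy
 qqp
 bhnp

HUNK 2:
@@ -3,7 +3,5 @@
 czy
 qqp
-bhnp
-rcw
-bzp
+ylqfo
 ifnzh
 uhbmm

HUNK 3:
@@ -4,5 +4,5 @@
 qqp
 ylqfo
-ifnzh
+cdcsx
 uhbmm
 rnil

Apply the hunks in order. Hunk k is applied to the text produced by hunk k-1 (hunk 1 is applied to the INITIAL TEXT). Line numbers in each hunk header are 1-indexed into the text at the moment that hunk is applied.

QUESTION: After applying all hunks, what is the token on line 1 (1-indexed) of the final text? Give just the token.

Answer: bvb

Derivation:
Hunk 1: at line 1 remove [mpcpu,gmkm,lhh] add [czy] -> 10 lines: bvb lxxd czy qqp bhnp rcw bzp ifnzh uhbmm rnil
Hunk 2: at line 3 remove [bhnp,rcw,bzp] add [ylqfo] -> 8 lines: bvb lxxd czy qqp ylqfo ifnzh uhbmm rnil
Hunk 3: at line 4 remove [ifnzh] add [cdcsx] -> 8 lines: bvb lxxd czy qqp ylqfo cdcsx uhbmm rnil
Final line 1: bvb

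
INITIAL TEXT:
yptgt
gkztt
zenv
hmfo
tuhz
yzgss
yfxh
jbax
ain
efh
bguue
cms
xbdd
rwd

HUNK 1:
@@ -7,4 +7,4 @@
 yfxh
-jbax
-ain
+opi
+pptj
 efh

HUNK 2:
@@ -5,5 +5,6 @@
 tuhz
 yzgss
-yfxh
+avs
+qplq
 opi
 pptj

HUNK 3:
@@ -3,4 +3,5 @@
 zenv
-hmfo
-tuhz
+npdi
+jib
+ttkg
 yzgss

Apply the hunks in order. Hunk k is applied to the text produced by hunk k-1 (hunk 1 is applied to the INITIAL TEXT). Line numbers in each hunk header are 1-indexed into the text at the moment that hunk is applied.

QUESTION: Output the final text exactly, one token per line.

Answer: yptgt
gkztt
zenv
npdi
jib
ttkg
yzgss
avs
qplq
opi
pptj
efh
bguue
cms
xbdd
rwd

Derivation:
Hunk 1: at line 7 remove [jbax,ain] add [opi,pptj] -> 14 lines: yptgt gkztt zenv hmfo tuhz yzgss yfxh opi pptj efh bguue cms xbdd rwd
Hunk 2: at line 5 remove [yfxh] add [avs,qplq] -> 15 lines: yptgt gkztt zenv hmfo tuhz yzgss avs qplq opi pptj efh bguue cms xbdd rwd
Hunk 3: at line 3 remove [hmfo,tuhz] add [npdi,jib,ttkg] -> 16 lines: yptgt gkztt zenv npdi jib ttkg yzgss avs qplq opi pptj efh bguue cms xbdd rwd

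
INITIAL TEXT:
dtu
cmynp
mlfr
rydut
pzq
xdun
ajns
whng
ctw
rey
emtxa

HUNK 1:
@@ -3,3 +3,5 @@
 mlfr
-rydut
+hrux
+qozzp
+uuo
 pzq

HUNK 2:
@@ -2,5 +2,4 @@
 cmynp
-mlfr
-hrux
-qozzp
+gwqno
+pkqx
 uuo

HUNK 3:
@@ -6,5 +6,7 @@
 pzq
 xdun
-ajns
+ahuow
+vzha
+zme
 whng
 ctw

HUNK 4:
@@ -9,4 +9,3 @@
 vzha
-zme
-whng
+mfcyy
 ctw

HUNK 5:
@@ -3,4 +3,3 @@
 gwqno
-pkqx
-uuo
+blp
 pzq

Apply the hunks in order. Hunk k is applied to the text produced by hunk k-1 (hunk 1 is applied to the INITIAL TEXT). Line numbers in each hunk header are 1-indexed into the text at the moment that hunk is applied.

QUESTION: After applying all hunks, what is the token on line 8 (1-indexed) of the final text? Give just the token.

Hunk 1: at line 3 remove [rydut] add [hrux,qozzp,uuo] -> 13 lines: dtu cmynp mlfr hrux qozzp uuo pzq xdun ajns whng ctw rey emtxa
Hunk 2: at line 2 remove [mlfr,hrux,qozzp] add [gwqno,pkqx] -> 12 lines: dtu cmynp gwqno pkqx uuo pzq xdun ajns whng ctw rey emtxa
Hunk 3: at line 6 remove [ajns] add [ahuow,vzha,zme] -> 14 lines: dtu cmynp gwqno pkqx uuo pzq xdun ahuow vzha zme whng ctw rey emtxa
Hunk 4: at line 9 remove [zme,whng] add [mfcyy] -> 13 lines: dtu cmynp gwqno pkqx uuo pzq xdun ahuow vzha mfcyy ctw rey emtxa
Hunk 5: at line 3 remove [pkqx,uuo] add [blp] -> 12 lines: dtu cmynp gwqno blp pzq xdun ahuow vzha mfcyy ctw rey emtxa
Final line 8: vzha

Answer: vzha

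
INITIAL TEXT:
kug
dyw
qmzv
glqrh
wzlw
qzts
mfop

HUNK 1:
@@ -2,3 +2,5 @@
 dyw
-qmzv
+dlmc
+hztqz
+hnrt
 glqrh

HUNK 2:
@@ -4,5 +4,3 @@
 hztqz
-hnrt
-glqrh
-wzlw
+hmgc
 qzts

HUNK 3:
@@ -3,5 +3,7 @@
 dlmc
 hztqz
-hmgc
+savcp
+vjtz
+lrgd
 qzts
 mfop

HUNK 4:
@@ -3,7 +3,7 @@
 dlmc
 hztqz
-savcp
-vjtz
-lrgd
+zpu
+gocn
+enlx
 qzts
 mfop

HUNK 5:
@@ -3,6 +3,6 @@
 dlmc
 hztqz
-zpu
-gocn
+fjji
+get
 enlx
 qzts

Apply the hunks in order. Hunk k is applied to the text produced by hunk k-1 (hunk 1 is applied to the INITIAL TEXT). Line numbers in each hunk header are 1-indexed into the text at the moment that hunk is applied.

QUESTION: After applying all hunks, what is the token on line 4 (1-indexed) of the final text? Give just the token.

Answer: hztqz

Derivation:
Hunk 1: at line 2 remove [qmzv] add [dlmc,hztqz,hnrt] -> 9 lines: kug dyw dlmc hztqz hnrt glqrh wzlw qzts mfop
Hunk 2: at line 4 remove [hnrt,glqrh,wzlw] add [hmgc] -> 7 lines: kug dyw dlmc hztqz hmgc qzts mfop
Hunk 3: at line 3 remove [hmgc] add [savcp,vjtz,lrgd] -> 9 lines: kug dyw dlmc hztqz savcp vjtz lrgd qzts mfop
Hunk 4: at line 3 remove [savcp,vjtz,lrgd] add [zpu,gocn,enlx] -> 9 lines: kug dyw dlmc hztqz zpu gocn enlx qzts mfop
Hunk 5: at line 3 remove [zpu,gocn] add [fjji,get] -> 9 lines: kug dyw dlmc hztqz fjji get enlx qzts mfop
Final line 4: hztqz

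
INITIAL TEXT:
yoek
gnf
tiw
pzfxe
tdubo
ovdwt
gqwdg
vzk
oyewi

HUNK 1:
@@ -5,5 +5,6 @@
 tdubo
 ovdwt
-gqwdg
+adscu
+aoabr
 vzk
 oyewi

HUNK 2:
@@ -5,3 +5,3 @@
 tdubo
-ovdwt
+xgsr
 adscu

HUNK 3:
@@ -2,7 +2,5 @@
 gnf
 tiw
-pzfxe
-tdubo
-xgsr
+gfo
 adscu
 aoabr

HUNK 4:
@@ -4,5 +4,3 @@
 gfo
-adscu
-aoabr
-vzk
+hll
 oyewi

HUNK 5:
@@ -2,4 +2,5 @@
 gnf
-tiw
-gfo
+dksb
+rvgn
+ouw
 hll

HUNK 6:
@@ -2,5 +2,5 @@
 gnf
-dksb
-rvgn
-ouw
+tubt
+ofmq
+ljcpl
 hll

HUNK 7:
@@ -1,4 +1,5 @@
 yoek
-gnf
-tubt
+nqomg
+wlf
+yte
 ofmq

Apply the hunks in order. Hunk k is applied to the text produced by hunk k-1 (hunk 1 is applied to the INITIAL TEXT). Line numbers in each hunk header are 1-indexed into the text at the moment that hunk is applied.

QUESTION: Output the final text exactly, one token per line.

Hunk 1: at line 5 remove [gqwdg] add [adscu,aoabr] -> 10 lines: yoek gnf tiw pzfxe tdubo ovdwt adscu aoabr vzk oyewi
Hunk 2: at line 5 remove [ovdwt] add [xgsr] -> 10 lines: yoek gnf tiw pzfxe tdubo xgsr adscu aoabr vzk oyewi
Hunk 3: at line 2 remove [pzfxe,tdubo,xgsr] add [gfo] -> 8 lines: yoek gnf tiw gfo adscu aoabr vzk oyewi
Hunk 4: at line 4 remove [adscu,aoabr,vzk] add [hll] -> 6 lines: yoek gnf tiw gfo hll oyewi
Hunk 5: at line 2 remove [tiw,gfo] add [dksb,rvgn,ouw] -> 7 lines: yoek gnf dksb rvgn ouw hll oyewi
Hunk 6: at line 2 remove [dksb,rvgn,ouw] add [tubt,ofmq,ljcpl] -> 7 lines: yoek gnf tubt ofmq ljcpl hll oyewi
Hunk 7: at line 1 remove [gnf,tubt] add [nqomg,wlf,yte] -> 8 lines: yoek nqomg wlf yte ofmq ljcpl hll oyewi

Answer: yoek
nqomg
wlf
yte
ofmq
ljcpl
hll
oyewi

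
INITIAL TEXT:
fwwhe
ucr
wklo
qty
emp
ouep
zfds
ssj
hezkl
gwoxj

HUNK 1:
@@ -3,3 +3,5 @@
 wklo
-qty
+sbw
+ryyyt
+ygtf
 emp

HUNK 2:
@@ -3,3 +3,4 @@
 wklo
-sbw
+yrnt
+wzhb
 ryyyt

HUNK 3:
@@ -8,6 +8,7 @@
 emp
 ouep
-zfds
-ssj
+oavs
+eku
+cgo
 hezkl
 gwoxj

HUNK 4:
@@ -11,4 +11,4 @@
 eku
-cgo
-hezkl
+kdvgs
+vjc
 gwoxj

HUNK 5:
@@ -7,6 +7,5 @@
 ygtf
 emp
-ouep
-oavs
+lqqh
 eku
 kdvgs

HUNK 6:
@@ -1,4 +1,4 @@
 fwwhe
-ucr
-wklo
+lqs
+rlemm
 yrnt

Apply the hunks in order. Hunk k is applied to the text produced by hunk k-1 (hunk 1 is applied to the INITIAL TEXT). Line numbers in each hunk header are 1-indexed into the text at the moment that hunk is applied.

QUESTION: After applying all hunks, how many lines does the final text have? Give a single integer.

Hunk 1: at line 3 remove [qty] add [sbw,ryyyt,ygtf] -> 12 lines: fwwhe ucr wklo sbw ryyyt ygtf emp ouep zfds ssj hezkl gwoxj
Hunk 2: at line 3 remove [sbw] add [yrnt,wzhb] -> 13 lines: fwwhe ucr wklo yrnt wzhb ryyyt ygtf emp ouep zfds ssj hezkl gwoxj
Hunk 3: at line 8 remove [zfds,ssj] add [oavs,eku,cgo] -> 14 lines: fwwhe ucr wklo yrnt wzhb ryyyt ygtf emp ouep oavs eku cgo hezkl gwoxj
Hunk 4: at line 11 remove [cgo,hezkl] add [kdvgs,vjc] -> 14 lines: fwwhe ucr wklo yrnt wzhb ryyyt ygtf emp ouep oavs eku kdvgs vjc gwoxj
Hunk 5: at line 7 remove [ouep,oavs] add [lqqh] -> 13 lines: fwwhe ucr wklo yrnt wzhb ryyyt ygtf emp lqqh eku kdvgs vjc gwoxj
Hunk 6: at line 1 remove [ucr,wklo] add [lqs,rlemm] -> 13 lines: fwwhe lqs rlemm yrnt wzhb ryyyt ygtf emp lqqh eku kdvgs vjc gwoxj
Final line count: 13

Answer: 13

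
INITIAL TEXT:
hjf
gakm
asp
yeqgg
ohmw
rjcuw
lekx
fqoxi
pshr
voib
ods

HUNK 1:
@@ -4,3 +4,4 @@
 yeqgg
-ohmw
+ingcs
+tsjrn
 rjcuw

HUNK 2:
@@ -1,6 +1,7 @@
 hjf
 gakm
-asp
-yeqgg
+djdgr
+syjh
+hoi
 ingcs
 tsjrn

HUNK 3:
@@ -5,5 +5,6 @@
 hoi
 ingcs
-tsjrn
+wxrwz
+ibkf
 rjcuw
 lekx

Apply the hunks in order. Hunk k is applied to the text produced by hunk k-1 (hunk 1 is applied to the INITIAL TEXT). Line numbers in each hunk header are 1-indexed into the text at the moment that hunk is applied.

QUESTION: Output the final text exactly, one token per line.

Hunk 1: at line 4 remove [ohmw] add [ingcs,tsjrn] -> 12 lines: hjf gakm asp yeqgg ingcs tsjrn rjcuw lekx fqoxi pshr voib ods
Hunk 2: at line 1 remove [asp,yeqgg] add [djdgr,syjh,hoi] -> 13 lines: hjf gakm djdgr syjh hoi ingcs tsjrn rjcuw lekx fqoxi pshr voib ods
Hunk 3: at line 5 remove [tsjrn] add [wxrwz,ibkf] -> 14 lines: hjf gakm djdgr syjh hoi ingcs wxrwz ibkf rjcuw lekx fqoxi pshr voib ods

Answer: hjf
gakm
djdgr
syjh
hoi
ingcs
wxrwz
ibkf
rjcuw
lekx
fqoxi
pshr
voib
ods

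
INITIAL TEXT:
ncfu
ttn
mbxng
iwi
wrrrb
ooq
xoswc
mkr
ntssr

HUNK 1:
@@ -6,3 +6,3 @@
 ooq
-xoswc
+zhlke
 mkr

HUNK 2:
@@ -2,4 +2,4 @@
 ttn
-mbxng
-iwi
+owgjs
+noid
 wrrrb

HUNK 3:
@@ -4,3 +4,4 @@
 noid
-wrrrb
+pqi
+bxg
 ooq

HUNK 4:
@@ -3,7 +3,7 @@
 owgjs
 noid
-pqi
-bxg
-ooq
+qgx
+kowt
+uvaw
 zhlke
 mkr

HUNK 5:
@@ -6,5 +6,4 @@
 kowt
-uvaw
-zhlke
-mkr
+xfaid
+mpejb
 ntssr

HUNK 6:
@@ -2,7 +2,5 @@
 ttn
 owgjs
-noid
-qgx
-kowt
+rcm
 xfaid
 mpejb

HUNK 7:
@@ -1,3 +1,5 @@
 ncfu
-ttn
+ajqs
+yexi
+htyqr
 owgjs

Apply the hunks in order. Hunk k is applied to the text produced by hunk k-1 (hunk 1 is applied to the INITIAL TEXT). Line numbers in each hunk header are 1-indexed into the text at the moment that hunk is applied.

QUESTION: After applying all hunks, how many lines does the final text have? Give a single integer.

Answer: 9

Derivation:
Hunk 1: at line 6 remove [xoswc] add [zhlke] -> 9 lines: ncfu ttn mbxng iwi wrrrb ooq zhlke mkr ntssr
Hunk 2: at line 2 remove [mbxng,iwi] add [owgjs,noid] -> 9 lines: ncfu ttn owgjs noid wrrrb ooq zhlke mkr ntssr
Hunk 3: at line 4 remove [wrrrb] add [pqi,bxg] -> 10 lines: ncfu ttn owgjs noid pqi bxg ooq zhlke mkr ntssr
Hunk 4: at line 3 remove [pqi,bxg,ooq] add [qgx,kowt,uvaw] -> 10 lines: ncfu ttn owgjs noid qgx kowt uvaw zhlke mkr ntssr
Hunk 5: at line 6 remove [uvaw,zhlke,mkr] add [xfaid,mpejb] -> 9 lines: ncfu ttn owgjs noid qgx kowt xfaid mpejb ntssr
Hunk 6: at line 2 remove [noid,qgx,kowt] add [rcm] -> 7 lines: ncfu ttn owgjs rcm xfaid mpejb ntssr
Hunk 7: at line 1 remove [ttn] add [ajqs,yexi,htyqr] -> 9 lines: ncfu ajqs yexi htyqr owgjs rcm xfaid mpejb ntssr
Final line count: 9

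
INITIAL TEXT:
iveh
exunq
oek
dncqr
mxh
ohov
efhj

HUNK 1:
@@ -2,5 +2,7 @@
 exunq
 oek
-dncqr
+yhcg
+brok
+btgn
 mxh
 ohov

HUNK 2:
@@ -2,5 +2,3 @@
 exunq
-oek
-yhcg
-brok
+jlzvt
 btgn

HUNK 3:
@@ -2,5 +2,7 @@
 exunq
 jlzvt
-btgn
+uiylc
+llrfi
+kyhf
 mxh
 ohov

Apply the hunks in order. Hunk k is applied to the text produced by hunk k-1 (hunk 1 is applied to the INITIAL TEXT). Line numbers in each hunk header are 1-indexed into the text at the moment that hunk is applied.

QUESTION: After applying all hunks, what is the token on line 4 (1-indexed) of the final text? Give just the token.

Hunk 1: at line 2 remove [dncqr] add [yhcg,brok,btgn] -> 9 lines: iveh exunq oek yhcg brok btgn mxh ohov efhj
Hunk 2: at line 2 remove [oek,yhcg,brok] add [jlzvt] -> 7 lines: iveh exunq jlzvt btgn mxh ohov efhj
Hunk 3: at line 2 remove [btgn] add [uiylc,llrfi,kyhf] -> 9 lines: iveh exunq jlzvt uiylc llrfi kyhf mxh ohov efhj
Final line 4: uiylc

Answer: uiylc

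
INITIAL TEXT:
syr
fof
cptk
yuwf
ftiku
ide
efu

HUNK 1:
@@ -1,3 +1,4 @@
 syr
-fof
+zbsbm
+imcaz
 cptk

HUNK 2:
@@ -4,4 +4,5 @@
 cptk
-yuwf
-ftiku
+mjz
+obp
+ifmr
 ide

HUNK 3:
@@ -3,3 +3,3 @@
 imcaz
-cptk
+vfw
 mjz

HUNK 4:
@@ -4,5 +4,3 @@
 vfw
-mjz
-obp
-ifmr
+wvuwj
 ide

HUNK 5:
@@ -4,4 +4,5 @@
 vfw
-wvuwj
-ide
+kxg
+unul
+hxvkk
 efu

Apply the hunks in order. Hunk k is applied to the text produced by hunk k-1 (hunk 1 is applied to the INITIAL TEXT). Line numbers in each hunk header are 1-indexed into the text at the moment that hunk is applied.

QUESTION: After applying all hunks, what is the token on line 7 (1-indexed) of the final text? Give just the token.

Answer: hxvkk

Derivation:
Hunk 1: at line 1 remove [fof] add [zbsbm,imcaz] -> 8 lines: syr zbsbm imcaz cptk yuwf ftiku ide efu
Hunk 2: at line 4 remove [yuwf,ftiku] add [mjz,obp,ifmr] -> 9 lines: syr zbsbm imcaz cptk mjz obp ifmr ide efu
Hunk 3: at line 3 remove [cptk] add [vfw] -> 9 lines: syr zbsbm imcaz vfw mjz obp ifmr ide efu
Hunk 4: at line 4 remove [mjz,obp,ifmr] add [wvuwj] -> 7 lines: syr zbsbm imcaz vfw wvuwj ide efu
Hunk 5: at line 4 remove [wvuwj,ide] add [kxg,unul,hxvkk] -> 8 lines: syr zbsbm imcaz vfw kxg unul hxvkk efu
Final line 7: hxvkk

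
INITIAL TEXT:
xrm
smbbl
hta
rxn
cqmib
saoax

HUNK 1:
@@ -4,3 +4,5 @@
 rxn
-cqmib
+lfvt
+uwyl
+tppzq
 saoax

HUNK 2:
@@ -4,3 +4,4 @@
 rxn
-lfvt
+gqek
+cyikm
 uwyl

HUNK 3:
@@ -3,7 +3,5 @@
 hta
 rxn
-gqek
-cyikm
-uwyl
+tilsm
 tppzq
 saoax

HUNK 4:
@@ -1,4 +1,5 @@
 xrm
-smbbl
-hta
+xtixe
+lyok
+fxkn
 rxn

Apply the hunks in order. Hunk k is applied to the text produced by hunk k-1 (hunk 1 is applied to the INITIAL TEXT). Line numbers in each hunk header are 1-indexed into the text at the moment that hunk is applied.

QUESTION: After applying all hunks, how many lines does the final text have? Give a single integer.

Hunk 1: at line 4 remove [cqmib] add [lfvt,uwyl,tppzq] -> 8 lines: xrm smbbl hta rxn lfvt uwyl tppzq saoax
Hunk 2: at line 4 remove [lfvt] add [gqek,cyikm] -> 9 lines: xrm smbbl hta rxn gqek cyikm uwyl tppzq saoax
Hunk 3: at line 3 remove [gqek,cyikm,uwyl] add [tilsm] -> 7 lines: xrm smbbl hta rxn tilsm tppzq saoax
Hunk 4: at line 1 remove [smbbl,hta] add [xtixe,lyok,fxkn] -> 8 lines: xrm xtixe lyok fxkn rxn tilsm tppzq saoax
Final line count: 8

Answer: 8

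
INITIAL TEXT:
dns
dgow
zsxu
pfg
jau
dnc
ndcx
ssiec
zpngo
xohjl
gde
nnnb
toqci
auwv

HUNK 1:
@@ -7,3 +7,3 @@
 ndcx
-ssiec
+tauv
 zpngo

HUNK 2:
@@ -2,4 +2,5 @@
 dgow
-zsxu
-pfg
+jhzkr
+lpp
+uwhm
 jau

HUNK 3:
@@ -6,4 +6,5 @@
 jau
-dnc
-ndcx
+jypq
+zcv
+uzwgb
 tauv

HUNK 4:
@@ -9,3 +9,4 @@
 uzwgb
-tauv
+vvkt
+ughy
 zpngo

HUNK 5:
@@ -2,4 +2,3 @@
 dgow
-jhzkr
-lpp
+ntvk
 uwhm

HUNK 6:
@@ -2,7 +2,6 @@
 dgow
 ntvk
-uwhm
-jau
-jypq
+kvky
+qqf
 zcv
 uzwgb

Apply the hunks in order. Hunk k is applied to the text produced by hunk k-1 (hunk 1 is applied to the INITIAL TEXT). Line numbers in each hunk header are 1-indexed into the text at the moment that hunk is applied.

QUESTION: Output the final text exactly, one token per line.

Hunk 1: at line 7 remove [ssiec] add [tauv] -> 14 lines: dns dgow zsxu pfg jau dnc ndcx tauv zpngo xohjl gde nnnb toqci auwv
Hunk 2: at line 2 remove [zsxu,pfg] add [jhzkr,lpp,uwhm] -> 15 lines: dns dgow jhzkr lpp uwhm jau dnc ndcx tauv zpngo xohjl gde nnnb toqci auwv
Hunk 3: at line 6 remove [dnc,ndcx] add [jypq,zcv,uzwgb] -> 16 lines: dns dgow jhzkr lpp uwhm jau jypq zcv uzwgb tauv zpngo xohjl gde nnnb toqci auwv
Hunk 4: at line 9 remove [tauv] add [vvkt,ughy] -> 17 lines: dns dgow jhzkr lpp uwhm jau jypq zcv uzwgb vvkt ughy zpngo xohjl gde nnnb toqci auwv
Hunk 5: at line 2 remove [jhzkr,lpp] add [ntvk] -> 16 lines: dns dgow ntvk uwhm jau jypq zcv uzwgb vvkt ughy zpngo xohjl gde nnnb toqci auwv
Hunk 6: at line 2 remove [uwhm,jau,jypq] add [kvky,qqf] -> 15 lines: dns dgow ntvk kvky qqf zcv uzwgb vvkt ughy zpngo xohjl gde nnnb toqci auwv

Answer: dns
dgow
ntvk
kvky
qqf
zcv
uzwgb
vvkt
ughy
zpngo
xohjl
gde
nnnb
toqci
auwv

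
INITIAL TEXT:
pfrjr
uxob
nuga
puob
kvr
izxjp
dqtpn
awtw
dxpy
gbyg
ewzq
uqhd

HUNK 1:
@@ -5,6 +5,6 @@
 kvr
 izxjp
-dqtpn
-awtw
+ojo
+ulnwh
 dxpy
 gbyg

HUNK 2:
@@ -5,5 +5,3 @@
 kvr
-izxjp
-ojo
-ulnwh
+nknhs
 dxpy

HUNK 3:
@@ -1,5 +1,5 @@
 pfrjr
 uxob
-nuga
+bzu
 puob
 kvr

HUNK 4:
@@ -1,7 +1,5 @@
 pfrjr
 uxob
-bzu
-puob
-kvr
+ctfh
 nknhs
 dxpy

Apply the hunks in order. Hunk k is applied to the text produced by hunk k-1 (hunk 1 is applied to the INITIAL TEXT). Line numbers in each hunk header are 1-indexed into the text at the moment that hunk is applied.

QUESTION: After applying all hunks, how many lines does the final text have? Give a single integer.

Answer: 8

Derivation:
Hunk 1: at line 5 remove [dqtpn,awtw] add [ojo,ulnwh] -> 12 lines: pfrjr uxob nuga puob kvr izxjp ojo ulnwh dxpy gbyg ewzq uqhd
Hunk 2: at line 5 remove [izxjp,ojo,ulnwh] add [nknhs] -> 10 lines: pfrjr uxob nuga puob kvr nknhs dxpy gbyg ewzq uqhd
Hunk 3: at line 1 remove [nuga] add [bzu] -> 10 lines: pfrjr uxob bzu puob kvr nknhs dxpy gbyg ewzq uqhd
Hunk 4: at line 1 remove [bzu,puob,kvr] add [ctfh] -> 8 lines: pfrjr uxob ctfh nknhs dxpy gbyg ewzq uqhd
Final line count: 8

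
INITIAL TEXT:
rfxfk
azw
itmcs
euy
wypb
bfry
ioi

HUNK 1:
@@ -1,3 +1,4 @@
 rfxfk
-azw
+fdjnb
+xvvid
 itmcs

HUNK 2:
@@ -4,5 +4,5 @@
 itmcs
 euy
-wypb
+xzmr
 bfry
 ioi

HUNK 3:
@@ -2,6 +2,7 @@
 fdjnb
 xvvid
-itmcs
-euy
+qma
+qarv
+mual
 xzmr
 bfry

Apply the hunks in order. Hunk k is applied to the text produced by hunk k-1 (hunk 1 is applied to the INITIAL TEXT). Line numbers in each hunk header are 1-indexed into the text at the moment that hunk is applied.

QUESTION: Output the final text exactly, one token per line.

Answer: rfxfk
fdjnb
xvvid
qma
qarv
mual
xzmr
bfry
ioi

Derivation:
Hunk 1: at line 1 remove [azw] add [fdjnb,xvvid] -> 8 lines: rfxfk fdjnb xvvid itmcs euy wypb bfry ioi
Hunk 2: at line 4 remove [wypb] add [xzmr] -> 8 lines: rfxfk fdjnb xvvid itmcs euy xzmr bfry ioi
Hunk 3: at line 2 remove [itmcs,euy] add [qma,qarv,mual] -> 9 lines: rfxfk fdjnb xvvid qma qarv mual xzmr bfry ioi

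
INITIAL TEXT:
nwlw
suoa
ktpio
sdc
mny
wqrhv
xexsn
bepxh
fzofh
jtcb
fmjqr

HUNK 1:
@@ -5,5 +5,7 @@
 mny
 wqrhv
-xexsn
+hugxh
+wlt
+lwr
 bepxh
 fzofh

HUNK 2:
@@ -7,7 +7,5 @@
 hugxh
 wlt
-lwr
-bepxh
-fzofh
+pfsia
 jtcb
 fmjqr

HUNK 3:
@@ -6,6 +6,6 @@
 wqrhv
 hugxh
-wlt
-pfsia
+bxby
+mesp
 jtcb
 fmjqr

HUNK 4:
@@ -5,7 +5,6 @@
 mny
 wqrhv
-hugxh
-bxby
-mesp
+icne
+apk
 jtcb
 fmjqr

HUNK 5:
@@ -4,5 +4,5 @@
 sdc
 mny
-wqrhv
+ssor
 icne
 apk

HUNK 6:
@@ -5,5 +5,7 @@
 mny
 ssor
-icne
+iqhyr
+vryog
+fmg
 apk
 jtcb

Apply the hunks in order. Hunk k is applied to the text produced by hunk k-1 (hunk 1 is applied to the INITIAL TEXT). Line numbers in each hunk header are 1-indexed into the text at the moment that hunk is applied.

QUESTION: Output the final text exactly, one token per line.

Answer: nwlw
suoa
ktpio
sdc
mny
ssor
iqhyr
vryog
fmg
apk
jtcb
fmjqr

Derivation:
Hunk 1: at line 5 remove [xexsn] add [hugxh,wlt,lwr] -> 13 lines: nwlw suoa ktpio sdc mny wqrhv hugxh wlt lwr bepxh fzofh jtcb fmjqr
Hunk 2: at line 7 remove [lwr,bepxh,fzofh] add [pfsia] -> 11 lines: nwlw suoa ktpio sdc mny wqrhv hugxh wlt pfsia jtcb fmjqr
Hunk 3: at line 6 remove [wlt,pfsia] add [bxby,mesp] -> 11 lines: nwlw suoa ktpio sdc mny wqrhv hugxh bxby mesp jtcb fmjqr
Hunk 4: at line 5 remove [hugxh,bxby,mesp] add [icne,apk] -> 10 lines: nwlw suoa ktpio sdc mny wqrhv icne apk jtcb fmjqr
Hunk 5: at line 4 remove [wqrhv] add [ssor] -> 10 lines: nwlw suoa ktpio sdc mny ssor icne apk jtcb fmjqr
Hunk 6: at line 5 remove [icne] add [iqhyr,vryog,fmg] -> 12 lines: nwlw suoa ktpio sdc mny ssor iqhyr vryog fmg apk jtcb fmjqr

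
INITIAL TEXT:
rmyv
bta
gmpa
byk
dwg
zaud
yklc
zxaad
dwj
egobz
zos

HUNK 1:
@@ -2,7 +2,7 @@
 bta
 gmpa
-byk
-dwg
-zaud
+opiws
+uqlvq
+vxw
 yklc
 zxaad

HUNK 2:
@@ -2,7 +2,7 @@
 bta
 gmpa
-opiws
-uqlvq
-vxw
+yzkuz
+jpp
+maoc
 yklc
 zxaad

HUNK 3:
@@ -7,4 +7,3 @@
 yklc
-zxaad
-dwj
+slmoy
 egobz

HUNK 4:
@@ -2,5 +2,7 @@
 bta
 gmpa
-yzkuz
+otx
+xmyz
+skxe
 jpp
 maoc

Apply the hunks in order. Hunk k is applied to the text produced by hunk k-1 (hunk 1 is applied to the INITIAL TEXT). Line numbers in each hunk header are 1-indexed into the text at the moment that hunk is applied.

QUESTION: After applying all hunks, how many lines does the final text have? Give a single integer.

Hunk 1: at line 2 remove [byk,dwg,zaud] add [opiws,uqlvq,vxw] -> 11 lines: rmyv bta gmpa opiws uqlvq vxw yklc zxaad dwj egobz zos
Hunk 2: at line 2 remove [opiws,uqlvq,vxw] add [yzkuz,jpp,maoc] -> 11 lines: rmyv bta gmpa yzkuz jpp maoc yklc zxaad dwj egobz zos
Hunk 3: at line 7 remove [zxaad,dwj] add [slmoy] -> 10 lines: rmyv bta gmpa yzkuz jpp maoc yklc slmoy egobz zos
Hunk 4: at line 2 remove [yzkuz] add [otx,xmyz,skxe] -> 12 lines: rmyv bta gmpa otx xmyz skxe jpp maoc yklc slmoy egobz zos
Final line count: 12

Answer: 12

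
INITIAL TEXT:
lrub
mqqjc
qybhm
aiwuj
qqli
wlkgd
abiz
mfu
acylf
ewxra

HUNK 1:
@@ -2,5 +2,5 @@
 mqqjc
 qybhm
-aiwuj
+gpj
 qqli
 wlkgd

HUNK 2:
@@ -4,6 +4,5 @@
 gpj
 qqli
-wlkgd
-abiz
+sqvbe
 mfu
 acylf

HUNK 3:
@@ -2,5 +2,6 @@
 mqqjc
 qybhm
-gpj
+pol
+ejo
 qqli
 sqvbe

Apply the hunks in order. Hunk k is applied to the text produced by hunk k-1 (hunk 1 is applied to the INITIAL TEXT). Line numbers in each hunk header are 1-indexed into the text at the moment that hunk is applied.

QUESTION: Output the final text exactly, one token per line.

Hunk 1: at line 2 remove [aiwuj] add [gpj] -> 10 lines: lrub mqqjc qybhm gpj qqli wlkgd abiz mfu acylf ewxra
Hunk 2: at line 4 remove [wlkgd,abiz] add [sqvbe] -> 9 lines: lrub mqqjc qybhm gpj qqli sqvbe mfu acylf ewxra
Hunk 3: at line 2 remove [gpj] add [pol,ejo] -> 10 lines: lrub mqqjc qybhm pol ejo qqli sqvbe mfu acylf ewxra

Answer: lrub
mqqjc
qybhm
pol
ejo
qqli
sqvbe
mfu
acylf
ewxra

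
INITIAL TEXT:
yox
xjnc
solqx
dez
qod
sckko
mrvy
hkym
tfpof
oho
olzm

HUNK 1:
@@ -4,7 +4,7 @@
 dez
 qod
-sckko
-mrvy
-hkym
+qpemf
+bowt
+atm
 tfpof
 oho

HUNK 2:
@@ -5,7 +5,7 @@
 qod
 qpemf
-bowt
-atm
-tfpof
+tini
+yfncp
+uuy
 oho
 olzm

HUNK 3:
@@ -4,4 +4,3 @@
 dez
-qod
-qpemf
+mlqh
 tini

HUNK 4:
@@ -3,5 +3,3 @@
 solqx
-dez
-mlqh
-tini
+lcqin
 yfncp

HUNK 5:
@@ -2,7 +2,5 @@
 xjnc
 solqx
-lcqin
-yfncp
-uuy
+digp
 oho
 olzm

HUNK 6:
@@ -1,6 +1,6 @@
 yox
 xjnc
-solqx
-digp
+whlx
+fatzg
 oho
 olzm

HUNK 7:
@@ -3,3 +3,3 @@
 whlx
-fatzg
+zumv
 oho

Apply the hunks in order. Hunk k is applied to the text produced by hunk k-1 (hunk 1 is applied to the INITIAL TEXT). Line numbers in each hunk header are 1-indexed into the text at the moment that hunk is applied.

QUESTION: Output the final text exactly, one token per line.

Hunk 1: at line 4 remove [sckko,mrvy,hkym] add [qpemf,bowt,atm] -> 11 lines: yox xjnc solqx dez qod qpemf bowt atm tfpof oho olzm
Hunk 2: at line 5 remove [bowt,atm,tfpof] add [tini,yfncp,uuy] -> 11 lines: yox xjnc solqx dez qod qpemf tini yfncp uuy oho olzm
Hunk 3: at line 4 remove [qod,qpemf] add [mlqh] -> 10 lines: yox xjnc solqx dez mlqh tini yfncp uuy oho olzm
Hunk 4: at line 3 remove [dez,mlqh,tini] add [lcqin] -> 8 lines: yox xjnc solqx lcqin yfncp uuy oho olzm
Hunk 5: at line 2 remove [lcqin,yfncp,uuy] add [digp] -> 6 lines: yox xjnc solqx digp oho olzm
Hunk 6: at line 1 remove [solqx,digp] add [whlx,fatzg] -> 6 lines: yox xjnc whlx fatzg oho olzm
Hunk 7: at line 3 remove [fatzg] add [zumv] -> 6 lines: yox xjnc whlx zumv oho olzm

Answer: yox
xjnc
whlx
zumv
oho
olzm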